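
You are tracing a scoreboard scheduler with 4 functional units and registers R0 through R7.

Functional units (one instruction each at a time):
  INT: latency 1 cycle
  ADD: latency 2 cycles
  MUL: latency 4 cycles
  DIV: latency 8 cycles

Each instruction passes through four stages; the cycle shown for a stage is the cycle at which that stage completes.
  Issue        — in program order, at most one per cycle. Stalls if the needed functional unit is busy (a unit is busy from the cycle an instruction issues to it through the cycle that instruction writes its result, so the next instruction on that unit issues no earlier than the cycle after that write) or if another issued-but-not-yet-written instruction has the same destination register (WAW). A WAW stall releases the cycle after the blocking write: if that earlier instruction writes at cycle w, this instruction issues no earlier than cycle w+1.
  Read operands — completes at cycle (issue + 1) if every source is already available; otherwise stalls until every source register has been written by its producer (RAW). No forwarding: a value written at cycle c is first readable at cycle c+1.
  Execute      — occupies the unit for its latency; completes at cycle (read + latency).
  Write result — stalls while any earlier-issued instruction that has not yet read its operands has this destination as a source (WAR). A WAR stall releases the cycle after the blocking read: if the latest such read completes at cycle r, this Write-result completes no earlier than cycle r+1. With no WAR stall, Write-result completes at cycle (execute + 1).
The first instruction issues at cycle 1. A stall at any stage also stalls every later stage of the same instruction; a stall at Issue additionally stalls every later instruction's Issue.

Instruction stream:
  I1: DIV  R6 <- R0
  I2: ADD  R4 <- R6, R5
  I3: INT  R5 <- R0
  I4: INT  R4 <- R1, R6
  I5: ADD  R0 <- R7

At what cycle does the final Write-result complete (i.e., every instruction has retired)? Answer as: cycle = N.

cycle = 21

[1] issue I1 (DIV)
[2] I1 read-ops · issue I2 (ADD)
[3] issue I3 (INT)
[4] I3 read-ops
[5] I3 finished on INT
[10] I1 finished on DIV
[11] I1→R6
[12] I2 read-ops
[13] I3→R5
[14] I2 finished on ADD
[15] I2→R4
[16] issue I4 (INT)
[17] I4 read-ops · issue I5 (ADD)
[18] I4 finished on INT · I5 read-ops
[19] I4→R4
[20] I5 finished on ADD
[21] I5→R0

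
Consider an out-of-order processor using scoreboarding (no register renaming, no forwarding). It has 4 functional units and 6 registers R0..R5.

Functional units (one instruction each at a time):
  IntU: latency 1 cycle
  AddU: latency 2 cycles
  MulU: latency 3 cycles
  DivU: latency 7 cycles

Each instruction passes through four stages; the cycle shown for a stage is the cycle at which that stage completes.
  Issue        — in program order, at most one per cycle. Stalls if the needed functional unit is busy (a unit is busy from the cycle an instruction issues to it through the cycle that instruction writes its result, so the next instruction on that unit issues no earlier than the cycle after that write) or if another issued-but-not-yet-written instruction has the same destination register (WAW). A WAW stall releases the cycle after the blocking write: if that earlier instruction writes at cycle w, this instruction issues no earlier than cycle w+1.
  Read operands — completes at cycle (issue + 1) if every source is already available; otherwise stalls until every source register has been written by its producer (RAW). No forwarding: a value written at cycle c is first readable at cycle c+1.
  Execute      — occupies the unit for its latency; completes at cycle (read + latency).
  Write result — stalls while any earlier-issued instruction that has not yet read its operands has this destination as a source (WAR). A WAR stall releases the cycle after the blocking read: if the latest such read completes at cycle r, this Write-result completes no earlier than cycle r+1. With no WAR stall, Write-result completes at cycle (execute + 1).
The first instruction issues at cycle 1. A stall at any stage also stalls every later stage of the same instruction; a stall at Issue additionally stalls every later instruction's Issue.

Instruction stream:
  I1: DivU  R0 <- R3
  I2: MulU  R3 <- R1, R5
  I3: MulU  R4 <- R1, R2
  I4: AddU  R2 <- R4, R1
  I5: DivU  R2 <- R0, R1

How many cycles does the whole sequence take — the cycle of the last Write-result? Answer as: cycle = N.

cycle = 27

c1: I1 dispatched to DivU
c2: I1 operands ready | I2 dispatched to MulU
c3: I2 operands ready
c6: I2 complete
c7: R3←I2
c8: I3 dispatched to MulU
c9: I1 complete | I3 operands ready | I4 dispatched to AddU
c10: R0←I1
c12: I3 complete
c13: R4←I3
c14: I4 operands ready
c16: I4 complete
c17: R2←I4
c18: I5 dispatched to DivU
c19: I5 operands ready
c26: I5 complete
c27: R2←I5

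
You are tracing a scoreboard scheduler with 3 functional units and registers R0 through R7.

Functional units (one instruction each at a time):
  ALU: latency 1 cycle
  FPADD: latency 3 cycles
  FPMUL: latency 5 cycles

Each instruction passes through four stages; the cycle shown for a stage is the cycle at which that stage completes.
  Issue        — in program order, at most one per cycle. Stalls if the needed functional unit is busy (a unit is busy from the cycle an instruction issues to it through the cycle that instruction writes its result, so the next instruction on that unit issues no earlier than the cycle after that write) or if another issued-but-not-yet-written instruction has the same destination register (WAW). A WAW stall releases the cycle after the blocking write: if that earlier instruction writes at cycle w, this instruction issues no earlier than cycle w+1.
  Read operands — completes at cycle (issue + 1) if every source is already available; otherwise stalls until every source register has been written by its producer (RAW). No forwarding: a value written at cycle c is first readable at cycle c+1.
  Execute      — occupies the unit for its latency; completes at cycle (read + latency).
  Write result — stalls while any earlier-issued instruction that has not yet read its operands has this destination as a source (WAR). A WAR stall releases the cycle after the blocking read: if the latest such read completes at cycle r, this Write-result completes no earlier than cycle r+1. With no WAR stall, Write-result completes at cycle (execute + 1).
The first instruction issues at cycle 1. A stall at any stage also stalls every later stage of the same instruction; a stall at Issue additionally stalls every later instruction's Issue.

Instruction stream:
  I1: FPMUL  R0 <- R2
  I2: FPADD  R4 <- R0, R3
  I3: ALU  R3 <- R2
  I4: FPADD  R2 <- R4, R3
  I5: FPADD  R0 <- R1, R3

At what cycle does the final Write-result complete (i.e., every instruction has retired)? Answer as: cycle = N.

cycle = 25

t=1  I1 dispatched to FPMUL
t=2  I1 operands ready; I2 dispatched to FPADD
t=3  I3 dispatched to ALU
t=4  I3 operands ready
t=5  I3 complete
t=7  I1 complete
t=8  R0←I1
t=9  I2 operands ready
t=10  R3←I3
t=12  I2 complete
t=13  R4←I2
t=14  I4 dispatched to FPADD
t=15  I4 operands ready
t=18  I4 complete
t=19  R2←I4
t=20  I5 dispatched to FPADD
t=21  I5 operands ready
t=24  I5 complete
t=25  R0←I5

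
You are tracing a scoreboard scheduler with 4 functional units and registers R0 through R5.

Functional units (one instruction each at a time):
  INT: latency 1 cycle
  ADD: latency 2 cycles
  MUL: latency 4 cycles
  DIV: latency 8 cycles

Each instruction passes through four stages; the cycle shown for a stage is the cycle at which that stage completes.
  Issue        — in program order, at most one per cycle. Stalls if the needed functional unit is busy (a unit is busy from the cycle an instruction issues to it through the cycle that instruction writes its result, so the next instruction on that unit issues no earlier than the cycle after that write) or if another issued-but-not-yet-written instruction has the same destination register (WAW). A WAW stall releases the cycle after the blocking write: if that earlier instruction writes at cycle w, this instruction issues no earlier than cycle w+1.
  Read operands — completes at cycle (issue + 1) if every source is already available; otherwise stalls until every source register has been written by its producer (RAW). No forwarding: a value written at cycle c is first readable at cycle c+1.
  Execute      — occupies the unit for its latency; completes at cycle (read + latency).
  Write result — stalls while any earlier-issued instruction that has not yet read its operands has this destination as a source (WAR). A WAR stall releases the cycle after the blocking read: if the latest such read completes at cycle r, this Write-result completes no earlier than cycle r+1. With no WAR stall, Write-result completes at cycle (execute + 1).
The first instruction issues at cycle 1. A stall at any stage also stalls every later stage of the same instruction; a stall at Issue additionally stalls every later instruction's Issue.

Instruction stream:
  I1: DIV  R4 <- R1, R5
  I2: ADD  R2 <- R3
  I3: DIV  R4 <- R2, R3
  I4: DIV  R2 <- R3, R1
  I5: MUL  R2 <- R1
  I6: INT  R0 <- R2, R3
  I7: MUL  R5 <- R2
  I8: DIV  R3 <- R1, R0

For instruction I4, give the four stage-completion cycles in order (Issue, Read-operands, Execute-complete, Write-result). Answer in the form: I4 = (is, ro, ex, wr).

c1: I1 issues→DIV
c2: I1 reads · I2 issues→ADD
c3: I2 reads
c5: I2 exec-done
c6: I2 writes R2
c10: I1 exec-done
c11: I1 writes R4
c12: I3 issues→DIV
c13: I3 reads
c21: I3 exec-done
c22: I3 writes R4
c23: I4 issues→DIV
c24: I4 reads
c32: I4 exec-done
c33: I4 writes R2
c34: I5 issues→MUL
c35: I5 reads · I6 issues→INT
c39: I5 exec-done
c40: I5 writes R2
c41: I6 reads · I7 issues→MUL
c42: I6 exec-done · I7 reads · I8 issues→DIV
c43: I6 writes R0
c44: I8 reads
c46: I7 exec-done
c47: I7 writes R5
c52: I8 exec-done
c53: I8 writes R3

I4 = (23, 24, 32, 33)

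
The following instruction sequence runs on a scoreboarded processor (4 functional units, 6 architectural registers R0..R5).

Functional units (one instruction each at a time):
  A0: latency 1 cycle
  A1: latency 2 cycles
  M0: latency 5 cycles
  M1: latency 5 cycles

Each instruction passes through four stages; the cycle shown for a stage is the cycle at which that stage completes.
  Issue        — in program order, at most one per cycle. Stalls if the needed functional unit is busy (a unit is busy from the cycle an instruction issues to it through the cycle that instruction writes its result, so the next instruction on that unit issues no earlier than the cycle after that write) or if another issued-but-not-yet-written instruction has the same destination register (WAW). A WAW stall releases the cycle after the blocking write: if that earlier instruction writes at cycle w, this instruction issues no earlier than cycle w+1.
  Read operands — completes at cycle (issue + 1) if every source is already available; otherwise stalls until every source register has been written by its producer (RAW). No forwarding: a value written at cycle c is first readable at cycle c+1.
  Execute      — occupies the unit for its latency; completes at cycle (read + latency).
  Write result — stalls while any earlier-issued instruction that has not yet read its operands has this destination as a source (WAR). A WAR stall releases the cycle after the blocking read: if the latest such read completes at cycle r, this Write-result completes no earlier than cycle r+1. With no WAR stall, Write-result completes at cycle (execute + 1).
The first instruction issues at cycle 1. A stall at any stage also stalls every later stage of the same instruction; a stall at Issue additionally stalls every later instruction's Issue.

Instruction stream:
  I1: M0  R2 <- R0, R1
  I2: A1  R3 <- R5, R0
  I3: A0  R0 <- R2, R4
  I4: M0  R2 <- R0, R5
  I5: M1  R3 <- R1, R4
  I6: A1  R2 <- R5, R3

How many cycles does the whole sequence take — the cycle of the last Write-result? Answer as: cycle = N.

I1 -> (1, 2, 7, 8)
I2 -> (2, 3, 5, 6)
I3 -> (3, 9, 10, 11)  // RAW R2: wait I1 write@8
I4 -> (9, 12, 17, 18)  // struct: M0 busy until I1 writes@8, RAW R0: wait I3 write@11
I5 -> (10, 11, 16, 17)
I6 -> (19, 20, 22, 23)  // WAW R2: wait I4 write@18

cycle = 23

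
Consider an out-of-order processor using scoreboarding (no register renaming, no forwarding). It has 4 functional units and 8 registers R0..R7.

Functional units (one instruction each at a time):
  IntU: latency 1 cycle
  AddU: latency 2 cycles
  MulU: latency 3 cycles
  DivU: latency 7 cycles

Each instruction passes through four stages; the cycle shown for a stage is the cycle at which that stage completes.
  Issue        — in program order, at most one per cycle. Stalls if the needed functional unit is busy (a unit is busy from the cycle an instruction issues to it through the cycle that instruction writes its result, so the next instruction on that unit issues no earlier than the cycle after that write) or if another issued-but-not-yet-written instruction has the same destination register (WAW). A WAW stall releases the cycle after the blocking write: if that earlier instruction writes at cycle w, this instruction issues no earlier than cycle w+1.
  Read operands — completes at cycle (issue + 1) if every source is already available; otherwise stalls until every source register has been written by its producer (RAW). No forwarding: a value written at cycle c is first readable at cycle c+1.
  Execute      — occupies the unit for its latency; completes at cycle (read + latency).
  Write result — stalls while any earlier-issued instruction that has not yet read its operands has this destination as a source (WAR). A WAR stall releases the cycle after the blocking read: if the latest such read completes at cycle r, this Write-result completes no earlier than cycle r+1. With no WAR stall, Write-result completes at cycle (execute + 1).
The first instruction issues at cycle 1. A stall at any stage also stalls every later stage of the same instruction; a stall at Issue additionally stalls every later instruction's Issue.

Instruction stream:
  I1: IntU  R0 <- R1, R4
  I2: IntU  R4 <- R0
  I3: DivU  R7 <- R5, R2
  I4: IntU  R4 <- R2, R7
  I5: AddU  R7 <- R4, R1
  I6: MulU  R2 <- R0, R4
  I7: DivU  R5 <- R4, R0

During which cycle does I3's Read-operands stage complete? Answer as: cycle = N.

cycle 1: issue I1 (IntU)
cycle 2: I1 read-ops
cycle 3: I1 finished on IntU
cycle 4: I1→R0
cycle 5: issue I2 (IntU)
cycle 6: I2 read-ops | issue I3 (DivU)
cycle 7: I2 finished on IntU | I3 read-ops
cycle 8: I2→R4
cycle 9: issue I4 (IntU)
cycle 14: I3 finished on DivU
cycle 15: I3→R7
cycle 16: I4 read-ops | issue I5 (AddU)
cycle 17: I4 finished on IntU | issue I6 (MulU)
cycle 18: I4→R4 | issue I7 (DivU)
cycle 19: I5 read-ops | I6 read-ops | I7 read-ops
cycle 21: I5 finished on AddU
cycle 22: I5→R7 | I6 finished on MulU
cycle 23: I6→R2
cycle 26: I7 finished on DivU
cycle 27: I7→R5

cycle = 7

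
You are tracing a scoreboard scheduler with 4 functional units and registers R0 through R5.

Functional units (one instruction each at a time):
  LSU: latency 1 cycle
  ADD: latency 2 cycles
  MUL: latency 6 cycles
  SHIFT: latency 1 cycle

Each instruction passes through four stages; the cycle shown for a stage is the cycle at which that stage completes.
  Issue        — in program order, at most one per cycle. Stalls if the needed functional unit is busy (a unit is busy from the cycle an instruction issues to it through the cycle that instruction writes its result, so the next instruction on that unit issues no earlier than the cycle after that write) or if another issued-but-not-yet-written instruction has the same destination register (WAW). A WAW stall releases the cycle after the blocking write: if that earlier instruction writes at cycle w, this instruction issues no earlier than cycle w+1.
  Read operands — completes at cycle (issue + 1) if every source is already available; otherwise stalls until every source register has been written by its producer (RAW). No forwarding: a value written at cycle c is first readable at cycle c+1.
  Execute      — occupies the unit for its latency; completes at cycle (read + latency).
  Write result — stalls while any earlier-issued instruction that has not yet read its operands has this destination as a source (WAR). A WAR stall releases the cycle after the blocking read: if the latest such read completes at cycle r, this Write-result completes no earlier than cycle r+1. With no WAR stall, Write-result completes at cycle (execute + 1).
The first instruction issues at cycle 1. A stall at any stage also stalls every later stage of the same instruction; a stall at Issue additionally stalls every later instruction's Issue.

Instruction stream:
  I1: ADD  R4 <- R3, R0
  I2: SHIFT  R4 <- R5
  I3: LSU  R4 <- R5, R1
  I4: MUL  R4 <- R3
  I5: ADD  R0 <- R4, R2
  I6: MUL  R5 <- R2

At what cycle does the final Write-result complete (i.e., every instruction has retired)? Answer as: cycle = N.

[I1] 1/2/4/5
[I2] 6/7/8/9  (WAW R4: wait I1 write@5)
[I3] 10/11/12/13  (WAW R4: wait I2 write@9)
[I4] 14/15/21/22  (WAW R4: wait I3 write@13)
[I5] 15/23/25/26  (RAW R4: wait I4 write@22)
[I6] 23/24/30/31  (struct: MUL busy until I4 writes@22)

cycle = 31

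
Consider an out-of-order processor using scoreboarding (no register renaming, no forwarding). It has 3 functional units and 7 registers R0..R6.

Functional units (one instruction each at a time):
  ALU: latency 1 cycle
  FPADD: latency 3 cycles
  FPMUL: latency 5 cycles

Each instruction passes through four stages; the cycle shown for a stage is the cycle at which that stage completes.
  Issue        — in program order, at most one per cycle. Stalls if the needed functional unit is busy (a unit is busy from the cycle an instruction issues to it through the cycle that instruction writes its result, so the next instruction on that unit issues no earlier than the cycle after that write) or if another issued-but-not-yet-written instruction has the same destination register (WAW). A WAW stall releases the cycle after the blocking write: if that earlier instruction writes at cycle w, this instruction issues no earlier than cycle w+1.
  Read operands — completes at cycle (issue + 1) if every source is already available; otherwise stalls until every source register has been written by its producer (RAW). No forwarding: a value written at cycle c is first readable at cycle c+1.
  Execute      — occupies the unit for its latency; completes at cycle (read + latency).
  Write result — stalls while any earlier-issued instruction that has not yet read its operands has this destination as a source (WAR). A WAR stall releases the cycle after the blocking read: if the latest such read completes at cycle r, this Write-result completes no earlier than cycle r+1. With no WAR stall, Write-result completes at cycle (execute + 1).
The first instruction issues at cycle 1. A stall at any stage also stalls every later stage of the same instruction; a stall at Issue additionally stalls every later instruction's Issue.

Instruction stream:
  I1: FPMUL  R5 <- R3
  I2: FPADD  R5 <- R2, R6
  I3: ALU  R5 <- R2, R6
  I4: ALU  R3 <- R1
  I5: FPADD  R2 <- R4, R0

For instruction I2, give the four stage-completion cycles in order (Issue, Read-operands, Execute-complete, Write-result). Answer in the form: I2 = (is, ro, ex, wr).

[I1] 1/2/7/8
[I2] 9/10/13/14  (WAW R5: wait I1 write@8)
[I3] 15/16/17/18  (WAW R5: wait I2 write@14)
[I4] 19/20/21/22  (struct: ALU busy until I3 writes@18)
[I5] 20/21/24/25

I2 = (9, 10, 13, 14)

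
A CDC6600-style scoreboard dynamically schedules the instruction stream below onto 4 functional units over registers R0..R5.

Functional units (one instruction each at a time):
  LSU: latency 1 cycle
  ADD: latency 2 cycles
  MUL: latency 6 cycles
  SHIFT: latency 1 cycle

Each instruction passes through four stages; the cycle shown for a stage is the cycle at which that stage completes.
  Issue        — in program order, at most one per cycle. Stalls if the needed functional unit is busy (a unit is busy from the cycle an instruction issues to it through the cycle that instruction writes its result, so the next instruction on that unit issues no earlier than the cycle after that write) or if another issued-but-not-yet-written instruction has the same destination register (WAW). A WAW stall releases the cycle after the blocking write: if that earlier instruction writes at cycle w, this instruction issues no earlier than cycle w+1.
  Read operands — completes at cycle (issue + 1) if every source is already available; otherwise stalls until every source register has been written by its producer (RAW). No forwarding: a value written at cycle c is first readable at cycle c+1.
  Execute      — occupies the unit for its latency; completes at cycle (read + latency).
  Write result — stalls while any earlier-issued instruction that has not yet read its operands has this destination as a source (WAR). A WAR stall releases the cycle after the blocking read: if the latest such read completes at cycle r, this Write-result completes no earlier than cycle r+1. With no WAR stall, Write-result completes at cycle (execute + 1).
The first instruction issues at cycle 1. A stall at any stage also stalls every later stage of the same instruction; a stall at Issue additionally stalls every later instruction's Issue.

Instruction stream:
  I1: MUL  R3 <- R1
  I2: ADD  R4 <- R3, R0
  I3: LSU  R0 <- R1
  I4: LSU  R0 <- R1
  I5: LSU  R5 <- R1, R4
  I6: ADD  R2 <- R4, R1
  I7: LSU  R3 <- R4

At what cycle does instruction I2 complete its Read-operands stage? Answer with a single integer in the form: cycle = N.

1) issue 1, read 2, done 8, write 9
2) issue 2, read 10, done 12, write 13  <RAW R3: wait I1 write@9>
3) issue 3, read 4, done 5, write 11  <WAR R0: wait I2 read@10>
4) issue 12, read 13, done 14, write 15  <struct: LSU busy until I3 writes@11>
5) issue 16, read 17, done 18, write 19  <struct: LSU busy until I4 writes@15>
6) issue 17, read 18, done 20, write 21
7) issue 20, read 21, done 22, write 23  <struct: LSU busy until I5 writes@19>

cycle = 10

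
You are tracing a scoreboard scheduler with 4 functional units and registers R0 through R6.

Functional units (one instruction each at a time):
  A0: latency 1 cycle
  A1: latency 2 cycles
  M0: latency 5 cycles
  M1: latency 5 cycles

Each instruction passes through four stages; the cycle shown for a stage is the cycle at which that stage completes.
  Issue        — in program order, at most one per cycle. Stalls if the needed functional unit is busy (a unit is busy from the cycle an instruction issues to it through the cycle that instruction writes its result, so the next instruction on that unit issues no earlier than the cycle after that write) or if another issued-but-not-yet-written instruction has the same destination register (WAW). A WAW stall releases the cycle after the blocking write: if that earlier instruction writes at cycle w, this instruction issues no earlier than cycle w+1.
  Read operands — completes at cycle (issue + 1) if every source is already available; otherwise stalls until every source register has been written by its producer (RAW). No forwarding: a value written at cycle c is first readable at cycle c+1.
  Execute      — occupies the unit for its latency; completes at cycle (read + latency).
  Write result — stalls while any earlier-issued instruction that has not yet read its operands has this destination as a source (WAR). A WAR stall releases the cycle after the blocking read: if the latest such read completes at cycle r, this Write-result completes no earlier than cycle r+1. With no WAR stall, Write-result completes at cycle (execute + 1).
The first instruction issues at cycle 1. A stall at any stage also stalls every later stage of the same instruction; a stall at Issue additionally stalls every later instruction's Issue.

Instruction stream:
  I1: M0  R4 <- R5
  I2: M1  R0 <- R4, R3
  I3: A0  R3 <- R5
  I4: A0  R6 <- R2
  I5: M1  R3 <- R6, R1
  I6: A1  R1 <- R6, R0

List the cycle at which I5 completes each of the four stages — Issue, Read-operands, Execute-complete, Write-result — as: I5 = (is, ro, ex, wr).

I1: IS=1 RO=2 EX=7 WR=8
I2: IS=2 RO=9 EX=14 WR=15  [RAW R4: wait I1 write@8]
I3: IS=3 RO=4 EX=5 WR=10  [WAR R3: wait I2 read@9]
I4: IS=11 RO=12 EX=13 WR=14  [struct: A0 busy until I3 writes@10]
I5: IS=16 RO=17 EX=22 WR=23  [struct: M1 busy until I2 writes@15]
I6: IS=17 RO=18 EX=20 WR=21

I5 = (16, 17, 22, 23)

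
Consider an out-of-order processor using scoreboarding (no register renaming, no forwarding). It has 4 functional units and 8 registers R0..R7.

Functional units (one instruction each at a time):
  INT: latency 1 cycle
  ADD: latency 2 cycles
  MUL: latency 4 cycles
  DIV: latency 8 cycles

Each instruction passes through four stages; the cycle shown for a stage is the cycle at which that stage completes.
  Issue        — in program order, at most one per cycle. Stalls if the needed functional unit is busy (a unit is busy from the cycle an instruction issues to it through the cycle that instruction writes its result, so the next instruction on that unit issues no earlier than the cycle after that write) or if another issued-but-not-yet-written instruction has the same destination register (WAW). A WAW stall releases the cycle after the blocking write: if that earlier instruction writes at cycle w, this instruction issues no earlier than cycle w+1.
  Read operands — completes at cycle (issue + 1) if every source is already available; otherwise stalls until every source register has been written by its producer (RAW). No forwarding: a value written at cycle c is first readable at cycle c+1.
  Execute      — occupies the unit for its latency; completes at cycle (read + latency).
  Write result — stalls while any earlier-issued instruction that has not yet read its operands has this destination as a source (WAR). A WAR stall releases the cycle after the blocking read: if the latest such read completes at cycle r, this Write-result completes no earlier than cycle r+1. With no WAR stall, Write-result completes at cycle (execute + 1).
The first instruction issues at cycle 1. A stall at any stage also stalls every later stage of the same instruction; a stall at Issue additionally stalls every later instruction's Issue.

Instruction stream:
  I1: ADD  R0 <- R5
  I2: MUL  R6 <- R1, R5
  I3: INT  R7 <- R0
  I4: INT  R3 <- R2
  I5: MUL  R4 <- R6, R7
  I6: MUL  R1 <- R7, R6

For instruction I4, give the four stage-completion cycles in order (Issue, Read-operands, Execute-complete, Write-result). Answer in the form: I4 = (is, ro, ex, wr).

I4 = (9, 10, 11, 12)

c1: I1 dispatched to ADD
c2: I1 operands ready, I2 dispatched to MUL
c3: I2 operands ready, I3 dispatched to INT
c4: I1 complete
c5: R0←I1
c6: I3 operands ready
c7: I2 complete, I3 complete
c8: R6←I2, R7←I3
c9: I4 dispatched to INT
c10: I4 operands ready, I5 dispatched to MUL
c11: I4 complete, I5 operands ready
c12: R3←I4
c15: I5 complete
c16: R4←I5
c17: I6 dispatched to MUL
c18: I6 operands ready
c22: I6 complete
c23: R1←I6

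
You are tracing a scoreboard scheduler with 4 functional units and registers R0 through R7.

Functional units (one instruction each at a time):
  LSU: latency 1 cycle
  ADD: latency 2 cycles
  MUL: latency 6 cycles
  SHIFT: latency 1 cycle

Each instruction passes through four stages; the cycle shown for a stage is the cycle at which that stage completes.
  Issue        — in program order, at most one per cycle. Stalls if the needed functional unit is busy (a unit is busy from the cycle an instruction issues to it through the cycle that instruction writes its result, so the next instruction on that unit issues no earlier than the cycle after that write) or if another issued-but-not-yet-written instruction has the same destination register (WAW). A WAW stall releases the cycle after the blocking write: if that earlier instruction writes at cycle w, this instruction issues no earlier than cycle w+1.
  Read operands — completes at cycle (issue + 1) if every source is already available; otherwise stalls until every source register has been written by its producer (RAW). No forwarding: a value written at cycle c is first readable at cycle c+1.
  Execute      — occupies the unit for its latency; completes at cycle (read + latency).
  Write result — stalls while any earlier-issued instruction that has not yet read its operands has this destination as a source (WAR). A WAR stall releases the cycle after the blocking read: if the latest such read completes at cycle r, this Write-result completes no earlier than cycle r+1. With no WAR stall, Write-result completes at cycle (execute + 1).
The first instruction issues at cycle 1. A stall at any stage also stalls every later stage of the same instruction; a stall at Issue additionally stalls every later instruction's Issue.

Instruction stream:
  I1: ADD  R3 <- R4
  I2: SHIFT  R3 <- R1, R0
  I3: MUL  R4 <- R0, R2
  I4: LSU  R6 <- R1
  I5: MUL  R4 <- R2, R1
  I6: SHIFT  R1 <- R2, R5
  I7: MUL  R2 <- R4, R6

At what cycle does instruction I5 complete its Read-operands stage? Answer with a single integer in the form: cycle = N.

cycle = 17

t=1  I1 issues→ADD
t=2  I1 reads
t=4  I1 exec-done
t=5  I1 writes R3
t=6  I2 issues→SHIFT
t=7  I2 reads · I3 issues→MUL
t=8  I2 exec-done · I3 reads · I4 issues→LSU
t=9  I2 writes R3 · I4 reads
t=10  I4 exec-done
t=11  I4 writes R6
t=14  I3 exec-done
t=15  I3 writes R4
t=16  I5 issues→MUL
t=17  I5 reads · I6 issues→SHIFT
t=18  I6 reads
t=19  I6 exec-done
t=20  I6 writes R1
t=23  I5 exec-done
t=24  I5 writes R4
t=25  I7 issues→MUL
t=26  I7 reads
t=32  I7 exec-done
t=33  I7 writes R2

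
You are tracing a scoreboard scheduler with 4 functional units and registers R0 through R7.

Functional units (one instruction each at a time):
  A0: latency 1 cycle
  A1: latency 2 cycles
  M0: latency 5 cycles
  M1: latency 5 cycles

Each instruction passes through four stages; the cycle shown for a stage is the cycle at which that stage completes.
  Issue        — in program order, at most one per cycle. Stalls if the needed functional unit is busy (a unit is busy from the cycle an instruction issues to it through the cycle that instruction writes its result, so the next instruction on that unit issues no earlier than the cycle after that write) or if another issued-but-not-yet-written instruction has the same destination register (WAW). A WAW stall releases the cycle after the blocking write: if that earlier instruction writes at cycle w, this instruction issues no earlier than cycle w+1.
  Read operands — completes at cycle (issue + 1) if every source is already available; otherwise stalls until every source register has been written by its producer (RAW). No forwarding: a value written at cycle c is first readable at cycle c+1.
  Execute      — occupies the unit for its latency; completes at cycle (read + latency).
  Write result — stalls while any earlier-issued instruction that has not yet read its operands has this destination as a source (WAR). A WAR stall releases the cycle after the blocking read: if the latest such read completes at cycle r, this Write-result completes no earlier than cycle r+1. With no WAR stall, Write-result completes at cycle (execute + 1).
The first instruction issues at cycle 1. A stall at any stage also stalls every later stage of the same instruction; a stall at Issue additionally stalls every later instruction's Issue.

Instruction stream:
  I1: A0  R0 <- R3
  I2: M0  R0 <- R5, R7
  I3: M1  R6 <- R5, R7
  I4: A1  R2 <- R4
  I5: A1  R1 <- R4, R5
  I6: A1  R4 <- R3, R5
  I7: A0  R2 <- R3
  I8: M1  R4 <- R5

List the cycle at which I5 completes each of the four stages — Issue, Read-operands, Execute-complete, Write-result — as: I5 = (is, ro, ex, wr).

I1: IS=1 RO=2 EX=3 WR=4
I2: IS=5 RO=6 EX=11 WR=12  [WAW R0: wait I1 write@4]
I3: IS=6 RO=7 EX=12 WR=13
I4: IS=7 RO=8 EX=10 WR=11
I5: IS=12 RO=13 EX=15 WR=16  [struct: A1 busy until I4 writes@11]
I6: IS=17 RO=18 EX=20 WR=21  [struct: A1 busy until I5 writes@16]
I7: IS=18 RO=19 EX=20 WR=21
I8: IS=22 RO=23 EX=28 WR=29  [WAW R4: wait I6 write@21]

I5 = (12, 13, 15, 16)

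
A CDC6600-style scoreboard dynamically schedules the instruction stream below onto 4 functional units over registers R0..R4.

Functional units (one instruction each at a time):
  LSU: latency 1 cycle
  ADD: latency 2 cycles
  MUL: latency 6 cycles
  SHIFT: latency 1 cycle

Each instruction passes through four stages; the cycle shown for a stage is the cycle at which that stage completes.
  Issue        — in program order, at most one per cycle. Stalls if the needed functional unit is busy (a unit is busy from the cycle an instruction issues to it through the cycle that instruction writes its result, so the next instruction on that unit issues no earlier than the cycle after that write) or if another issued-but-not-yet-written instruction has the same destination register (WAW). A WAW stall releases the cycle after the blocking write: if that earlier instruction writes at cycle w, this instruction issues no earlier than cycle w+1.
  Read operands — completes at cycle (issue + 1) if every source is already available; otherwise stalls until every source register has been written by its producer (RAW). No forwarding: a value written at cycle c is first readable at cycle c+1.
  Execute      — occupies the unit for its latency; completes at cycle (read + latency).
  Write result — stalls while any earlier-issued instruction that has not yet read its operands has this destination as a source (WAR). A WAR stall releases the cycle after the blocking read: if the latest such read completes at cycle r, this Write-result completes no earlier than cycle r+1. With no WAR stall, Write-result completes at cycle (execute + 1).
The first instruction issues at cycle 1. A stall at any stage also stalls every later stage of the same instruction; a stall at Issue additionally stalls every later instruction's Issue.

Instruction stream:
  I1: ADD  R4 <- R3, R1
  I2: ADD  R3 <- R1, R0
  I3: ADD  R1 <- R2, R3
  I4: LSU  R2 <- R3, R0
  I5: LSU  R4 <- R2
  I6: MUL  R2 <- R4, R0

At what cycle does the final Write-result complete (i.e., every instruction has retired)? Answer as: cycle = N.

I1: IS=1 RO=2 EX=4 WR=5
I2: IS=6 RO=7 EX=9 WR=10  [struct: ADD busy until I1 writes@5]
I3: IS=11 RO=12 EX=14 WR=15  [struct: ADD busy until I2 writes@10]
I4: IS=12 RO=13 EX=14 WR=15
I5: IS=16 RO=17 EX=18 WR=19  [struct: LSU busy until I4 writes@15]
I6: IS=17 RO=20 EX=26 WR=27  [RAW R4: wait I5 write@19]

cycle = 27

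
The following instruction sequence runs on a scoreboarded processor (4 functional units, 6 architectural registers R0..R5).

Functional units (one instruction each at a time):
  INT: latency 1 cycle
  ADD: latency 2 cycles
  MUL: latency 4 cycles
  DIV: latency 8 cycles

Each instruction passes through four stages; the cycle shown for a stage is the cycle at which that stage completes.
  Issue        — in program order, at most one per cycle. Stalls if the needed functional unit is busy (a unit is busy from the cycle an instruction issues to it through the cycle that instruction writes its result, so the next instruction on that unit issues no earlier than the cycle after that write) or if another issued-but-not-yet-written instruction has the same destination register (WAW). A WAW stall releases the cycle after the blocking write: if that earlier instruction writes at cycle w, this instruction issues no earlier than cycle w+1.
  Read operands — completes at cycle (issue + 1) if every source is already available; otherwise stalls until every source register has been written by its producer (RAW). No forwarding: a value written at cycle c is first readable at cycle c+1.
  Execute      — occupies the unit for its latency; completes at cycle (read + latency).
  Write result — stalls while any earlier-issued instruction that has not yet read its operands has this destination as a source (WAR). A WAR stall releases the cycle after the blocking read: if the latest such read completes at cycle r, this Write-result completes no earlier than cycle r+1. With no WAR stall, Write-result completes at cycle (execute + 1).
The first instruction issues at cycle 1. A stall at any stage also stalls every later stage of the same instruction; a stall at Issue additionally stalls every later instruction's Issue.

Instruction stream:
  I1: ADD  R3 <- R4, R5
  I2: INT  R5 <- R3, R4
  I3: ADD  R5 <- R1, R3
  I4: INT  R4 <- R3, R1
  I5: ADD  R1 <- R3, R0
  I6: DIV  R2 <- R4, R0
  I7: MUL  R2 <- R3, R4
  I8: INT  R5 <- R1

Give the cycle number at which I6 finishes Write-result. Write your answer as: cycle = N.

cycle = 25

[1] I1 issues→ADD
[2] I1 reads, I2 issues→INT
[4] I1 exec-done
[5] I1 writes R3
[6] I2 reads
[7] I2 exec-done
[8] I2 writes R5
[9] I3 issues→ADD
[10] I3 reads, I4 issues→INT
[11] I4 reads
[12] I3 exec-done, I4 exec-done
[13] I3 writes R5, I4 writes R4
[14] I5 issues→ADD
[15] I5 reads, I6 issues→DIV
[16] I6 reads
[17] I5 exec-done
[18] I5 writes R1
[24] I6 exec-done
[25] I6 writes R2
[26] I7 issues→MUL
[27] I7 reads, I8 issues→INT
[28] I8 reads
[29] I8 exec-done
[30] I8 writes R5
[31] I7 exec-done
[32] I7 writes R2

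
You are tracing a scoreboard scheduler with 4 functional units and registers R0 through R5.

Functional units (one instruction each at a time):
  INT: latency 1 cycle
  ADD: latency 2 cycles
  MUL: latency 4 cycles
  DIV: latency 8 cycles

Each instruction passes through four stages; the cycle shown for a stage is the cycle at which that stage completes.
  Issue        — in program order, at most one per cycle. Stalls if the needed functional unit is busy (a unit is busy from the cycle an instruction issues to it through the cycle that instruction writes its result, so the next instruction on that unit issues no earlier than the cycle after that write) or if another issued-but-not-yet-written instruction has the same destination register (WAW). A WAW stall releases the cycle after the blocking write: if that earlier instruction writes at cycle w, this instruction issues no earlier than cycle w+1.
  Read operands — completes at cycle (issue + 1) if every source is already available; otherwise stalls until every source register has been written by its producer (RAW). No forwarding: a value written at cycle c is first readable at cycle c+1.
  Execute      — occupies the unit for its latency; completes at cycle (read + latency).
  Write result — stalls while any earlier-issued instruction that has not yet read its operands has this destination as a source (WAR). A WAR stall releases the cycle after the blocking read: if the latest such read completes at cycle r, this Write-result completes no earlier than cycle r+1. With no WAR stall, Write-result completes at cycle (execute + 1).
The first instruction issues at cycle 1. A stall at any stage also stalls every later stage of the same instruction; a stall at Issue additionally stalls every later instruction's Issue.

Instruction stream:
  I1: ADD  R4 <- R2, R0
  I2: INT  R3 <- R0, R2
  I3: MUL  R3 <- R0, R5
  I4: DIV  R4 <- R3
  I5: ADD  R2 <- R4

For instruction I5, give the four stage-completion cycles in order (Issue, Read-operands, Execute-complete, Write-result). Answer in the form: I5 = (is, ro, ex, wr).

I5 = (8, 23, 25, 26)

t=1  I1 dispatched to ADD
t=2  I1 operands ready, I2 dispatched to INT
t=3  I2 operands ready
t=4  I1 complete, I2 complete
t=5  R4←I1, R3←I2
t=6  I3 dispatched to MUL
t=7  I3 operands ready, I4 dispatched to DIV
t=8  I5 dispatched to ADD
t=11  I3 complete
t=12  R3←I3
t=13  I4 operands ready
t=21  I4 complete
t=22  R4←I4
t=23  I5 operands ready
t=25  I5 complete
t=26  R2←I5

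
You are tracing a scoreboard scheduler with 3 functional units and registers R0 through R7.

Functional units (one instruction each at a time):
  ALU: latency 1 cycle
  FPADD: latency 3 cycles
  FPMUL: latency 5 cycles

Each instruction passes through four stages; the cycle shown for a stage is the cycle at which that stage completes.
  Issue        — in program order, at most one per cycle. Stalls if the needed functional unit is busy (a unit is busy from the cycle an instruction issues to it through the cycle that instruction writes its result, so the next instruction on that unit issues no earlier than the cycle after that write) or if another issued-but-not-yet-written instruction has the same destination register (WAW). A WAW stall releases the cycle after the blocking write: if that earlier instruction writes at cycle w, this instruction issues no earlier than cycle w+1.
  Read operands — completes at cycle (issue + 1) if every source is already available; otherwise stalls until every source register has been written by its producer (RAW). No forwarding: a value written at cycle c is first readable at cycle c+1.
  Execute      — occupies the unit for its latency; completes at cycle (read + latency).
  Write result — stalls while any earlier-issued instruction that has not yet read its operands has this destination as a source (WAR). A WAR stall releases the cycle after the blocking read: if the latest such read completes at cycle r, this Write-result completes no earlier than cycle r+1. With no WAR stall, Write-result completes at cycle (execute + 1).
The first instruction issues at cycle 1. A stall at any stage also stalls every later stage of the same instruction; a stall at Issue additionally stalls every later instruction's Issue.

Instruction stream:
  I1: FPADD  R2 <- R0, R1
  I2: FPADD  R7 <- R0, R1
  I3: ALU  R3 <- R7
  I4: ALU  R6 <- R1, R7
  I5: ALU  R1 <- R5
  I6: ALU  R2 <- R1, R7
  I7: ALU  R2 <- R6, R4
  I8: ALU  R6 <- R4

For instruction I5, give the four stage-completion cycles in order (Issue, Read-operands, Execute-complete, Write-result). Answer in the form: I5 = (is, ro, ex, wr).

I1  is:1  ro:2  ex:5  wr:6
I2  is:7  ro:8  ex:11  wr:12  — struct: FPADD busy until I1 writes@6
I3  is:8  ro:13  ex:14  wr:15  — RAW R7: wait I2 write@12
I4  is:16  ro:17  ex:18  wr:19  — struct: ALU busy until I3 writes@15
I5  is:20  ro:21  ex:22  wr:23  — struct: ALU busy until I4 writes@19
I6  is:24  ro:25  ex:26  wr:27  — struct: ALU busy until I5 writes@23
I7  is:28  ro:29  ex:30  wr:31  — struct: ALU busy until I6 writes@27
I8  is:32  ro:33  ex:34  wr:35  — struct: ALU busy until I7 writes@31

I5 = (20, 21, 22, 23)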